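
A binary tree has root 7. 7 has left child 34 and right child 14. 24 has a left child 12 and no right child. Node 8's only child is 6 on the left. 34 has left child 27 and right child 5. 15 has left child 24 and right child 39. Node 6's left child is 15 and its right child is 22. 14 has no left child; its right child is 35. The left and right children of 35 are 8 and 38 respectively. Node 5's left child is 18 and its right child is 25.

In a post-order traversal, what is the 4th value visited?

Post-order visits the left subtree, then the right subtree, then the node.
At 7: go left to 34.
  At 34: go left to 27.
    27 is a leaf — visit 27.
  At 34: go right to 5.
    At 5: go left to 18.
      18 is a leaf — visit 18.
    At 5: go right to 25.
      25 is a leaf — visit 25.
    Visit 5.
  Visit 34.
At 7: go right to 14.
  At 14: no left child.
  At 14: go right to 35.
    At 35: go left to 8.
      At 8: go left to 6.
        At 6: go left to 15.
          At 15: go left to 24.
            At 24: go left to 12.
              12 is a leaf — visit 12.
            At 24: no right child.
            Visit 24.
          At 15: go right to 39.
            39 is a leaf — visit 39.
          Visit 15.
        At 6: go right to 22.
          22 is a leaf — visit 22.
        Visit 6.
      At 8: no right child.
      Visit 8.
    At 35: go right to 38.
      38 is a leaf — visit 38.
    Visit 35.
  Visit 14.
Visit 7.
Full post-order sequence: 27, 18, 25, 5, 34, 12, 24, 39, 15, 22, 6, 8, 38, 35, 14, 7.

5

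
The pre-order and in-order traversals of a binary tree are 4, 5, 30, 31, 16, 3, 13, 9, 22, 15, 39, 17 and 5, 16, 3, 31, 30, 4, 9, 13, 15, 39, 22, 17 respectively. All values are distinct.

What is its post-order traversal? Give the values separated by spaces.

The first element of pre-order is the root; it splits in-order into left and right subtrees.
Root 4: left subtree has 5 nodes {5, 16, 3, 31, 30}, right has 6 {9, 13, 15, 39, 22, 17}.
  Root 5: left subtree has 0 nodes { }, right has 4 {16, 3, 31, 30}.
    Root 30: left subtree has 3 nodes {16, 3, 31}, right has 0 { }.
      Root 31: left subtree has 2 nodes {16, 3}, right has 0 { }.
        Root 16: left subtree has 0 nodes { }, right has 1 {3}.
  Root 13: left subtree has 1 node {9}, right has 4 {15, 39, 22, 17}.
    Root 22: left subtree has 2 nodes {15, 39}, right has 1 {17}.
      Root 15: left subtree has 0 nodes { }, right has 1 {39}.

3 16 31 30 5 9 39 15 17 22 13 4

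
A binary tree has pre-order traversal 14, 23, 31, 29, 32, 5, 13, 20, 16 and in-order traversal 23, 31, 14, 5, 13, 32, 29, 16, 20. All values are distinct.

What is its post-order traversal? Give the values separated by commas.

31, 23, 13, 5, 32, 16, 20, 29, 14

The first element of pre-order is the root; it splits in-order into left and right subtrees.
Root 14: left subtree has 2 nodes {23, 31}, right has 6 {5, 13, 32, 29, 16, 20}.
  Root 23: left subtree has 0 nodes { }, right has 1 {31}.
  Root 29: left subtree has 3 nodes {5, 13, 32}, right has 2 {16, 20}.
    Root 32: left subtree has 2 nodes {5, 13}, right has 0 { }.
      Root 5: left subtree has 0 nodes { }, right has 1 {13}.
    Root 20: left subtree has 1 node {16}, right has 0 { }.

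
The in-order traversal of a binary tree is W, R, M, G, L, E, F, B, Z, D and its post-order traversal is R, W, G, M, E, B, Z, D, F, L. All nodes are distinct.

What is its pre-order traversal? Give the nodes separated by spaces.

L M W R G F E D Z B

The last element of post-order is the root; it splits in-order into left and right subtrees.
Root L: left subtree has 4 nodes {W, R, M, G}, right has 5 {E, F, B, Z, D}.
  Root M: left subtree has 2 nodes {W, R}, right has 1 {G}.
    Root W: left subtree has 0 nodes { }, right has 1 {R}.
  Root F: left subtree has 1 node {E}, right has 3 {B, Z, D}.
    Root D: left subtree has 2 nodes {B, Z}, right has 0 { }.
      Root Z: left subtree has 1 node {B}, right has 0 { }.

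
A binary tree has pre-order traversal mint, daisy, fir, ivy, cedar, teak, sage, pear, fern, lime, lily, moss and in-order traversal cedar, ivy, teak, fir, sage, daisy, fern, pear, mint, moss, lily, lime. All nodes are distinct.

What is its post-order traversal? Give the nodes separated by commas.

cedar, teak, ivy, sage, fir, fern, pear, daisy, moss, lily, lime, mint

The first element of pre-order is the root; it splits in-order into left and right subtrees.
Root mint: left subtree has 8 nodes {cedar, ivy, teak, fir, sage, daisy, fern, pear}, right has 3 {moss, lily, lime}.
  Root daisy: left subtree has 5 nodes {cedar, ivy, teak, fir, sage}, right has 2 {fern, pear}.
    Root fir: left subtree has 3 nodes {cedar, ivy, teak}, right has 1 {sage}.
      Root ivy: left subtree has 1 node {cedar}, right has 1 {teak}.
    Root pear: left subtree has 1 node {fern}, right has 0 { }.
  Root lime: left subtree has 2 nodes {moss, lily}, right has 0 { }.
    Root lily: left subtree has 1 node {moss}, right has 0 { }.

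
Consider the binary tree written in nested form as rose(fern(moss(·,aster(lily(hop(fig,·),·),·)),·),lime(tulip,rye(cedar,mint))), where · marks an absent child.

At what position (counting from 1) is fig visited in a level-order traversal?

12

Level-order visits nodes level by level from the root, left to right within each level.
Level 0: rose
Level 1: fern, lime
Level 2: moss, tulip, rye
Level 3: aster, cedar, mint
Level 4: lily
Level 5: hop
Level 6: fig
Full level-order sequence: rose, fern, lime, moss, tulip, rye, aster, cedar, mint, lily, hop, fig.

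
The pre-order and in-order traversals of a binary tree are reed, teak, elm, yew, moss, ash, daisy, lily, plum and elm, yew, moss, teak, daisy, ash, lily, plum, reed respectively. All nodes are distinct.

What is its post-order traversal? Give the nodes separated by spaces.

moss yew elm daisy plum lily ash teak reed

The first element of pre-order is the root; it splits in-order into left and right subtrees.
Root reed: left subtree has 8 nodes {elm, yew, moss, teak, daisy, ash, lily, plum}, right has 0 { }.
  Root teak: left subtree has 3 nodes {elm, yew, moss}, right has 4 {daisy, ash, lily, plum}.
    Root elm: left subtree has 0 nodes { }, right has 2 {yew, moss}.
      Root yew: left subtree has 0 nodes { }, right has 1 {moss}.
    Root ash: left subtree has 1 node {daisy}, right has 2 {lily, plum}.
      Root lily: left subtree has 0 nodes { }, right has 1 {plum}.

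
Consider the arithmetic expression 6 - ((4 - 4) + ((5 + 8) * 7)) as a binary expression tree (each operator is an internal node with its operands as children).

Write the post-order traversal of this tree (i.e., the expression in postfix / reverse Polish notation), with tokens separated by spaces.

Post-order on an expression tree gives postfix notation: for each operator, emit left operand, right operand, then the operator.

6 4 4 - 5 8 + 7 * + -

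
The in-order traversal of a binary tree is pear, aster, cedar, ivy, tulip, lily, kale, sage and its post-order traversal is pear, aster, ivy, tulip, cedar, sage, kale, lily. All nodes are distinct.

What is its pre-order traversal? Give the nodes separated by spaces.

The last element of post-order is the root; it splits in-order into left and right subtrees.
Root lily: left subtree has 5 nodes {pear, aster, cedar, ivy, tulip}, right has 2 {kale, sage}.
  Root cedar: left subtree has 2 nodes {pear, aster}, right has 2 {ivy, tulip}.
    Root aster: left subtree has 1 node {pear}, right has 0 { }.
    Root tulip: left subtree has 1 node {ivy}, right has 0 { }.
  Root kale: left subtree has 0 nodes { }, right has 1 {sage}.

lily cedar aster pear tulip ivy kale sage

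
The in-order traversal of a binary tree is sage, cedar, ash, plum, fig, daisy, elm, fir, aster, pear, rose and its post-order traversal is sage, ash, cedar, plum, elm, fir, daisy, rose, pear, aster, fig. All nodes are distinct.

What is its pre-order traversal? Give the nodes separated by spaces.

The last element of post-order is the root; it splits in-order into left and right subtrees.
Root fig: left subtree has 4 nodes {sage, cedar, ash, plum}, right has 6 {daisy, elm, fir, aster, pear, rose}.
  Root plum: left subtree has 3 nodes {sage, cedar, ash}, right has 0 { }.
    Root cedar: left subtree has 1 node {sage}, right has 1 {ash}.
  Root aster: left subtree has 3 nodes {daisy, elm, fir}, right has 2 {pear, rose}.
    Root daisy: left subtree has 0 nodes { }, right has 2 {elm, fir}.
      Root fir: left subtree has 1 node {elm}, right has 0 { }.
    Root pear: left subtree has 0 nodes { }, right has 1 {rose}.

fig plum cedar sage ash aster daisy fir elm pear rose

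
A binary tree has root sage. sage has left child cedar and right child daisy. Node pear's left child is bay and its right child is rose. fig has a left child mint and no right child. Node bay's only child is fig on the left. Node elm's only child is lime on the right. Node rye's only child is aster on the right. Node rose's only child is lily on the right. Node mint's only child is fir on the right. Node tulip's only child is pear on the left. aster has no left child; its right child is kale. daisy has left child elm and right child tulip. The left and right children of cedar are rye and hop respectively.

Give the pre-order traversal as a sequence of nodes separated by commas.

Pre-order visits the node, then its left subtree, then its right subtree.
Visit sage.
At sage: go left to cedar.
  Visit cedar.
  At cedar: go left to rye.
    Visit rye.
    At rye: no left child.
    At rye: go right to aster.
      Visit aster.
      At aster: no left child.
      At aster: go right to kale.
        kale is a leaf — visit kale.
  At cedar: go right to hop.
    hop is a leaf — visit hop.
At sage: go right to daisy.
  Visit daisy.
  At daisy: go left to elm.
    Visit elm.
    At elm: no left child.
    At elm: go right to lime.
      lime is a leaf — visit lime.
  At daisy: go right to tulip.
    Visit tulip.
    At tulip: go left to pear.
      Visit pear.
      At pear: go left to bay.
        Visit bay.
        At bay: go left to fig.
          Visit fig.
          At fig: go left to mint.
            Visit mint.
            At mint: no left child.
            At mint: go right to fir.
              fir is a leaf — visit fir.
          At fig: no right child.
        At bay: no right child.
      At pear: go right to rose.
        Visit rose.
        At rose: no left child.
        At rose: go right to lily.
          lily is a leaf — visit lily.
    At tulip: no right child.

sage, cedar, rye, aster, kale, hop, daisy, elm, lime, tulip, pear, bay, fig, mint, fir, rose, lily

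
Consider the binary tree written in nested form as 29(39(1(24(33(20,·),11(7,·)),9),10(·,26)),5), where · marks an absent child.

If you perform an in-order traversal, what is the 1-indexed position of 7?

4

In-order visits the left subtree, then the node, then the right subtree.
At 29: go left to 39.
  At 39: go left to 1.
    At 1: go left to 24.
      At 24: go left to 33.
        At 33: go left to 20.
          20 is a leaf — visit 20.
        Visit 33.
        At 33: no right child.
      Visit 24.
      At 24: go right to 11.
        At 11: go left to 7.
          7 is a leaf — visit 7.
        Visit 11.
        At 11: no right child.
    Visit 1.
    At 1: go right to 9.
      9 is a leaf — visit 9.
  Visit 39.
  At 39: go right to 10.
    At 10: no left child.
    Visit 10.
    At 10: go right to 26.
      26 is a leaf — visit 26.
Visit 29.
At 29: go right to 5.
  5 is a leaf — visit 5.
Full in-order sequence: 20, 33, 24, 7, 11, 1, 9, 39, 10, 26, 29, 5.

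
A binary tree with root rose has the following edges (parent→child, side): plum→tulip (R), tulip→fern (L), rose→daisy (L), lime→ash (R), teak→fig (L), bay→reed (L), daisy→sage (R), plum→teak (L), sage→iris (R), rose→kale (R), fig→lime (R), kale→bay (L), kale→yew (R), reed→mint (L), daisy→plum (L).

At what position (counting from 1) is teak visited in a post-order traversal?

Post-order visits the left subtree, then the right subtree, then the node.
At rose: go left to daisy.
  At daisy: go left to plum.
    At plum: go left to teak.
      At teak: go left to fig.
        At fig: no left child.
        At fig: go right to lime.
          At lime: no left child.
          At lime: go right to ash.
            ash is a leaf — visit ash.
          Visit lime.
        Visit fig.
      At teak: no right child.
      Visit teak.
    At plum: go right to tulip.
      At tulip: go left to fern.
        fern is a leaf — visit fern.
      At tulip: no right child.
      Visit tulip.
    Visit plum.
  At daisy: go right to sage.
    At sage: no left child.
    At sage: go right to iris.
      iris is a leaf — visit iris.
    Visit sage.
  Visit daisy.
At rose: go right to kale.
  At kale: go left to bay.
    At bay: go left to reed.
      At reed: go left to mint.
        mint is a leaf — visit mint.
      At reed: no right child.
      Visit reed.
    At bay: no right child.
    Visit bay.
  At kale: go right to yew.
    yew is a leaf — visit yew.
  Visit kale.
Visit rose.
Full post-order sequence: ash, lime, fig, teak, fern, tulip, plum, iris, sage, daisy, mint, reed, bay, yew, kale, rose.

4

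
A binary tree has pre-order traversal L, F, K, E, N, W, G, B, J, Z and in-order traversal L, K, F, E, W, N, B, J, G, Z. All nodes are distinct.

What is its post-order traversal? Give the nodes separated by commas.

The first element of pre-order is the root; it splits in-order into left and right subtrees.
Root L: left subtree has 0 nodes { }, right has 9 {K, F, E, W, N, B, J, G, Z}.
  Root F: left subtree has 1 node {K}, right has 7 {E, W, N, B, J, G, Z}.
    Root E: left subtree has 0 nodes { }, right has 6 {W, N, B, J, G, Z}.
      Root N: left subtree has 1 node {W}, right has 4 {B, J, G, Z}.
        Root G: left subtree has 2 nodes {B, J}, right has 1 {Z}.
          Root B: left subtree has 0 nodes { }, right has 1 {J}.

K, W, J, B, Z, G, N, E, F, L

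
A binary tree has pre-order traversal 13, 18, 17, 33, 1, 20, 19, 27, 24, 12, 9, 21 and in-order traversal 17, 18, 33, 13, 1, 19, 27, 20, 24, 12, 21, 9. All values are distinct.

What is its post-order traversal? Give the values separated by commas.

17, 33, 18, 27, 19, 21, 9, 12, 24, 20, 1, 13

The first element of pre-order is the root; it splits in-order into left and right subtrees.
Root 13: left subtree has 3 nodes {17, 18, 33}, right has 8 {1, 19, 27, 20, 24, 12, 21, 9}.
  Root 18: left subtree has 1 node {17}, right has 1 {33}.
  Root 1: left subtree has 0 nodes { }, right has 7 {19, 27, 20, 24, 12, 21, 9}.
    Root 20: left subtree has 2 nodes {19, 27}, right has 4 {24, 12, 21, 9}.
      Root 19: left subtree has 0 nodes { }, right has 1 {27}.
      Root 24: left subtree has 0 nodes { }, right has 3 {12, 21, 9}.
        Root 12: left subtree has 0 nodes { }, right has 2 {21, 9}.
          Root 9: left subtree has 1 node {21}, right has 0 { }.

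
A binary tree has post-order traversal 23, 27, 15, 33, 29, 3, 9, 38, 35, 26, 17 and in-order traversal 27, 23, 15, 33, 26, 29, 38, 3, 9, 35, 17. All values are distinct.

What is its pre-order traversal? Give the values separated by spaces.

17 26 33 15 27 23 35 38 29 9 3

The last element of post-order is the root; it splits in-order into left and right subtrees.
Root 17: left subtree has 10 nodes {27, 23, 15, 33, 26, 29, 38, 3, 9, 35}, right has 0 { }.
  Root 26: left subtree has 4 nodes {27, 23, 15, 33}, right has 5 {29, 38, 3, 9, 35}.
    Root 33: left subtree has 3 nodes {27, 23, 15}, right has 0 { }.
      Root 15: left subtree has 2 nodes {27, 23}, right has 0 { }.
        Root 27: left subtree has 0 nodes { }, right has 1 {23}.
    Root 35: left subtree has 4 nodes {29, 38, 3, 9}, right has 0 { }.
      Root 38: left subtree has 1 node {29}, right has 2 {3, 9}.
        Root 9: left subtree has 1 node {3}, right has 0 { }.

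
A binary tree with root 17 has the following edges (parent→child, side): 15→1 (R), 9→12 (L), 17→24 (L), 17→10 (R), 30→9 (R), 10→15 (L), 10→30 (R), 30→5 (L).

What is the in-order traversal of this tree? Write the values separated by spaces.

In-order visits the left subtree, then the node, then the right subtree.
At 17: go left to 24.
  24 is a leaf — visit 24.
Visit 17.
At 17: go right to 10.
  At 10: go left to 15.
    At 15: no left child.
    Visit 15.
    At 15: go right to 1.
      1 is a leaf — visit 1.
  Visit 10.
  At 10: go right to 30.
    At 30: go left to 5.
      5 is a leaf — visit 5.
    Visit 30.
    At 30: go right to 9.
      At 9: go left to 12.
        12 is a leaf — visit 12.
      Visit 9.
      At 9: no right child.

24 17 15 1 10 5 30 12 9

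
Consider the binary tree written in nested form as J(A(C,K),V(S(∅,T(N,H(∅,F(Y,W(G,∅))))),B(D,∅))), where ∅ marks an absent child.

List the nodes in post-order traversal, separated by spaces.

C K A N Y G W F H T S D B V J

Post-order visits the left subtree, then the right subtree, then the node.
At J: go left to A.
  At A: go left to C.
    C is a leaf — visit C.
  At A: go right to K.
    K is a leaf — visit K.
  Visit A.
At J: go right to V.
  At V: go left to S.
    At S: no left child.
    At S: go right to T.
      At T: go left to N.
        N is a leaf — visit N.
      At T: go right to H.
        At H: no left child.
        At H: go right to F.
          At F: go left to Y.
            Y is a leaf — visit Y.
          At F: go right to W.
            At W: go left to G.
              G is a leaf — visit G.
            At W: no right child.
            Visit W.
          Visit F.
        Visit H.
      Visit T.
    Visit S.
  At V: go right to B.
    At B: go left to D.
      D is a leaf — visit D.
    At B: no right child.
    Visit B.
  Visit V.
Visit J.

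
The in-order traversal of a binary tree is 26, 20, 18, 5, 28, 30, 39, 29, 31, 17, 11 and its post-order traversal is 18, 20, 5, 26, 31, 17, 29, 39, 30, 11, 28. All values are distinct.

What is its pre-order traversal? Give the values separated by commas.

28, 26, 5, 20, 18, 11, 30, 39, 29, 17, 31

The last element of post-order is the root; it splits in-order into left and right subtrees.
Root 28: left subtree has 4 nodes {26, 20, 18, 5}, right has 6 {30, 39, 29, 31, 17, 11}.
  Root 26: left subtree has 0 nodes { }, right has 3 {20, 18, 5}.
    Root 5: left subtree has 2 nodes {20, 18}, right has 0 { }.
      Root 20: left subtree has 0 nodes { }, right has 1 {18}.
  Root 11: left subtree has 5 nodes {30, 39, 29, 31, 17}, right has 0 { }.
    Root 30: left subtree has 0 nodes { }, right has 4 {39, 29, 31, 17}.
      Root 39: left subtree has 0 nodes { }, right has 3 {29, 31, 17}.
        Root 29: left subtree has 0 nodes { }, right has 2 {31, 17}.
          Root 17: left subtree has 1 node {31}, right has 0 { }.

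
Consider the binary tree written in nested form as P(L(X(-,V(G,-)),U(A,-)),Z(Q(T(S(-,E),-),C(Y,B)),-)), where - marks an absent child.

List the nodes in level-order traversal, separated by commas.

P, L, Z, X, U, Q, V, A, T, C, G, S, Y, B, E

Level-order visits nodes level by level from the root, left to right within each level.
Level 0: P
Level 1: L, Z
Level 2: X, U, Q
Level 3: V, A, T, C
Level 4: G, S, Y, B
Level 5: E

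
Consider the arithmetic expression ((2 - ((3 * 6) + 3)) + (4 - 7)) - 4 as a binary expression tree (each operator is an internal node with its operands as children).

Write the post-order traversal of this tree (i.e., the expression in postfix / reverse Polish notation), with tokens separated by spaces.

Post-order on an expression tree gives postfix notation: for each operator, emit left operand, right operand, then the operator.

2 3 6 * 3 + - 4 7 - + 4 -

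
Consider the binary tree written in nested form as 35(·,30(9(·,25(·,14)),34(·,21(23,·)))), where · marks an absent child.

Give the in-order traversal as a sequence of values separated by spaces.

In-order visits the left subtree, then the node, then the right subtree.
At 35: no left child.
Visit 35.
At 35: go right to 30.
  At 30: go left to 9.
    At 9: no left child.
    Visit 9.
    At 9: go right to 25.
      At 25: no left child.
      Visit 25.
      At 25: go right to 14.
        14 is a leaf — visit 14.
  Visit 30.
  At 30: go right to 34.
    At 34: no left child.
    Visit 34.
    At 34: go right to 21.
      At 21: go left to 23.
        23 is a leaf — visit 23.
      Visit 21.
      At 21: no right child.

35 9 25 14 30 34 23 21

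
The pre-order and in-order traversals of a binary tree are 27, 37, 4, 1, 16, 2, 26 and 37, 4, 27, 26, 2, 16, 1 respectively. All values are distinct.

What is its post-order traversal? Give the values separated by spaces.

4 37 26 2 16 1 27

The first element of pre-order is the root; it splits in-order into left and right subtrees.
Root 27: left subtree has 2 nodes {37, 4}, right has 4 {26, 2, 16, 1}.
  Root 37: left subtree has 0 nodes { }, right has 1 {4}.
  Root 1: left subtree has 3 nodes {26, 2, 16}, right has 0 { }.
    Root 16: left subtree has 2 nodes {26, 2}, right has 0 { }.
      Root 2: left subtree has 1 node {26}, right has 0 { }.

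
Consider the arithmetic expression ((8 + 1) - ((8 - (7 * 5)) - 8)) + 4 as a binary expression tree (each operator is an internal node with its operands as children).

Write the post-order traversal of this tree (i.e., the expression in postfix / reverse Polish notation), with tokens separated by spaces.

8 1 + 8 7 5 * - 8 - - 4 +

Post-order on an expression tree gives postfix notation: for each operator, emit left operand, right operand, then the operator.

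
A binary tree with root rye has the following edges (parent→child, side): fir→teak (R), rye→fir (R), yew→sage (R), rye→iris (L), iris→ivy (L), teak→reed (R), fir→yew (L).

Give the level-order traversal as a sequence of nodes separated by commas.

rye, iris, fir, ivy, yew, teak, sage, reed

Level-order visits nodes level by level from the root, left to right within each level.
Level 0: rye
Level 1: iris, fir
Level 2: ivy, yew, teak
Level 3: sage, reed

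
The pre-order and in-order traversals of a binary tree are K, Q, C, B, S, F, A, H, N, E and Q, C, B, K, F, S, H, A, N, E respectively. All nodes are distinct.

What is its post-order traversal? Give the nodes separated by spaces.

B C Q F H E N A S K

The first element of pre-order is the root; it splits in-order into left and right subtrees.
Root K: left subtree has 3 nodes {Q, C, B}, right has 6 {F, S, H, A, N, E}.
  Root Q: left subtree has 0 nodes { }, right has 2 {C, B}.
    Root C: left subtree has 0 nodes { }, right has 1 {B}.
  Root S: left subtree has 1 node {F}, right has 4 {H, A, N, E}.
    Root A: left subtree has 1 node {H}, right has 2 {N, E}.
      Root N: left subtree has 0 nodes { }, right has 1 {E}.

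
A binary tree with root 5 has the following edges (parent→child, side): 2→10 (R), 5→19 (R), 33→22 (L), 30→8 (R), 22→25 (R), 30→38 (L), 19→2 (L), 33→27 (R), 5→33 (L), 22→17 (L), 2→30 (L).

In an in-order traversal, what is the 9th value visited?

In-order visits the left subtree, then the node, then the right subtree.
At 5: go left to 33.
  At 33: go left to 22.
    At 22: go left to 17.
      17 is a leaf — visit 17.
    Visit 22.
    At 22: go right to 25.
      25 is a leaf — visit 25.
  Visit 33.
  At 33: go right to 27.
    27 is a leaf — visit 27.
Visit 5.
At 5: go right to 19.
  At 19: go left to 2.
    At 2: go left to 30.
      At 30: go left to 38.
        38 is a leaf — visit 38.
      Visit 30.
      At 30: go right to 8.
        8 is a leaf — visit 8.
    Visit 2.
    At 2: go right to 10.
      10 is a leaf — visit 10.
  Visit 19.
  At 19: no right child.
Full in-order sequence: 17, 22, 25, 33, 27, 5, 38, 30, 8, 2, 10, 19.

8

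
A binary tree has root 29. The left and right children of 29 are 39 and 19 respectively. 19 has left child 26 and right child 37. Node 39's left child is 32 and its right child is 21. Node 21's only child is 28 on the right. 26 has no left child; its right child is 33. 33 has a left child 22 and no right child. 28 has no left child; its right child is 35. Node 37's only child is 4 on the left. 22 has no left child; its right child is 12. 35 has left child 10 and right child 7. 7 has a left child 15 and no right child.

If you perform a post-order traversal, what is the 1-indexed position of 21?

Post-order visits the left subtree, then the right subtree, then the node.
At 29: go left to 39.
  At 39: go left to 32.
    32 is a leaf — visit 32.
  At 39: go right to 21.
    At 21: no left child.
    At 21: go right to 28.
      At 28: no left child.
      At 28: go right to 35.
        At 35: go left to 10.
          10 is a leaf — visit 10.
        At 35: go right to 7.
          At 7: go left to 15.
            15 is a leaf — visit 15.
          At 7: no right child.
          Visit 7.
        Visit 35.
      Visit 28.
    Visit 21.
  Visit 39.
At 29: go right to 19.
  At 19: go left to 26.
    At 26: no left child.
    At 26: go right to 33.
      At 33: go left to 22.
        At 22: no left child.
        At 22: go right to 12.
          12 is a leaf — visit 12.
        Visit 22.
      At 33: no right child.
      Visit 33.
    Visit 26.
  At 19: go right to 37.
    At 37: go left to 4.
      4 is a leaf — visit 4.
    At 37: no right child.
    Visit 37.
  Visit 19.
Visit 29.
Full post-order sequence: 32, 10, 15, 7, 35, 28, 21, 39, 12, 22, 33, 26, 4, 37, 19, 29.

7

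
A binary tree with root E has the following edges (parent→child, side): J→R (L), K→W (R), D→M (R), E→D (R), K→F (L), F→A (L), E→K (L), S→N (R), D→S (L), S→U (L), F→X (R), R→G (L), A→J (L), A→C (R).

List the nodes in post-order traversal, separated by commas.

G, R, J, C, A, X, F, W, K, U, N, S, M, D, E

Post-order visits the left subtree, then the right subtree, then the node.
At E: go left to K.
  At K: go left to F.
    At F: go left to A.
      At A: go left to J.
        At J: go left to R.
          At R: go left to G.
            G is a leaf — visit G.
          At R: no right child.
          Visit R.
        At J: no right child.
        Visit J.
      At A: go right to C.
        C is a leaf — visit C.
      Visit A.
    At F: go right to X.
      X is a leaf — visit X.
    Visit F.
  At K: go right to W.
    W is a leaf — visit W.
  Visit K.
At E: go right to D.
  At D: go left to S.
    At S: go left to U.
      U is a leaf — visit U.
    At S: go right to N.
      N is a leaf — visit N.
    Visit S.
  At D: go right to M.
    M is a leaf — visit M.
  Visit D.
Visit E.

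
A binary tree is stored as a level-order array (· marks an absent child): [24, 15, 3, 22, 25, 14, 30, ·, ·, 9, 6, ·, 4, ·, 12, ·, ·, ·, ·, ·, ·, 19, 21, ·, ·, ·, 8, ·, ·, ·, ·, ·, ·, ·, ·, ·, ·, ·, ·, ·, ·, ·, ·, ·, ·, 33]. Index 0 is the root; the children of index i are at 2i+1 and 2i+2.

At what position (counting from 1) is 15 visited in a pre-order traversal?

Pre-order visits the node, then its left subtree, then its right subtree.
Visit 24.
At 24: go left to 15.
  Visit 15.
  At 15: go left to 22.
    22 is a leaf — visit 22.
  At 15: go right to 25.
    Visit 25.
    At 25: go left to 9.
      9 is a leaf — visit 9.
    At 25: go right to 6.
      Visit 6.
      At 6: go left to 19.
        19 is a leaf — visit 19.
      At 6: go right to 21.
        Visit 21.
        At 21: go left to 33.
          33 is a leaf — visit 33.
        At 21: no right child.
At 24: go right to 3.
  Visit 3.
  At 3: go left to 14.
    Visit 14.
    At 14: no left child.
    At 14: go right to 4.
      Visit 4.
      At 4: no left child.
      At 4: go right to 8.
        8 is a leaf — visit 8.
  At 3: go right to 30.
    Visit 30.
    At 30: no left child.
    At 30: go right to 12.
      12 is a leaf — visit 12.
Full pre-order sequence: 24, 15, 22, 25, 9, 6, 19, 21, 33, 3, 14, 4, 8, 30, 12.

2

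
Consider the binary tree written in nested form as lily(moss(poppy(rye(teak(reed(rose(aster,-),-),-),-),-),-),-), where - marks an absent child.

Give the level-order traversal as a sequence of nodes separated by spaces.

Level-order visits nodes level by level from the root, left to right within each level.
Level 0: lily
Level 1: moss
Level 2: poppy
Level 3: rye
Level 4: teak
Level 5: reed
Level 6: rose
Level 7: aster

lily moss poppy rye teak reed rose aster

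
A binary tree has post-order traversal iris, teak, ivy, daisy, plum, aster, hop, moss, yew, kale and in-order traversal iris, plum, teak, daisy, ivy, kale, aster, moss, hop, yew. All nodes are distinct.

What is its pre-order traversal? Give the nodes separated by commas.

The last element of post-order is the root; it splits in-order into left and right subtrees.
Root kale: left subtree has 5 nodes {iris, plum, teak, daisy, ivy}, right has 4 {aster, moss, hop, yew}.
  Root plum: left subtree has 1 node {iris}, right has 3 {teak, daisy, ivy}.
    Root daisy: left subtree has 1 node {teak}, right has 1 {ivy}.
  Root yew: left subtree has 3 nodes {aster, moss, hop}, right has 0 { }.
    Root moss: left subtree has 1 node {aster}, right has 1 {hop}.

kale, plum, iris, daisy, teak, ivy, yew, moss, aster, hop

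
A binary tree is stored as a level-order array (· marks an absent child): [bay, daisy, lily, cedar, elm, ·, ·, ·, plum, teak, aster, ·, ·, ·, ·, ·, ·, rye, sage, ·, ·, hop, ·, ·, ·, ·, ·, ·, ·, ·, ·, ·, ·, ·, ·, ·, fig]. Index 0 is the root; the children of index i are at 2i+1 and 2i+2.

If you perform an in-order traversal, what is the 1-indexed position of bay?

11

In-order visits the left subtree, then the node, then the right subtree.
At bay: go left to daisy.
  At daisy: go left to cedar.
    At cedar: no left child.
    Visit cedar.
    At cedar: go right to plum.
      At plum: go left to rye.
        At rye: no left child.
        Visit rye.
        At rye: go right to fig.
          fig is a leaf — visit fig.
      Visit plum.
      At plum: go right to sage.
        sage is a leaf — visit sage.
  Visit daisy.
  At daisy: go right to elm.
    At elm: go left to teak.
      teak is a leaf — visit teak.
    Visit elm.
    At elm: go right to aster.
      At aster: go left to hop.
        hop is a leaf — visit hop.
      Visit aster.
      At aster: no right child.
Visit bay.
At bay: go right to lily.
  lily is a leaf — visit lily.
Full in-order sequence: cedar, rye, fig, plum, sage, daisy, teak, elm, hop, aster, bay, lily.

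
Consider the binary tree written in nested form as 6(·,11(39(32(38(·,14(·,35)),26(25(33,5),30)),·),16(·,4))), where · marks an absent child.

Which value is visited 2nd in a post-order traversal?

Post-order visits the left subtree, then the right subtree, then the node.
At 6: no left child.
At 6: go right to 11.
  At 11: go left to 39.
    At 39: go left to 32.
      At 32: go left to 38.
        At 38: no left child.
        At 38: go right to 14.
          At 14: no left child.
          At 14: go right to 35.
            35 is a leaf — visit 35.
          Visit 14.
        Visit 38.
      At 32: go right to 26.
        At 26: go left to 25.
          At 25: go left to 33.
            33 is a leaf — visit 33.
          At 25: go right to 5.
            5 is a leaf — visit 5.
          Visit 25.
        At 26: go right to 30.
          30 is a leaf — visit 30.
        Visit 26.
      Visit 32.
    At 39: no right child.
    Visit 39.
  At 11: go right to 16.
    At 16: no left child.
    At 16: go right to 4.
      4 is a leaf — visit 4.
    Visit 16.
  Visit 11.
Visit 6.
Full post-order sequence: 35, 14, 38, 33, 5, 25, 30, 26, 32, 39, 4, 16, 11, 6.

14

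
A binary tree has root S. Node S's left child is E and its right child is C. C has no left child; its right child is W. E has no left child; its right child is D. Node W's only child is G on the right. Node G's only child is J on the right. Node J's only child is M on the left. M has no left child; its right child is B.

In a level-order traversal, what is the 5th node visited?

W

Level-order visits nodes level by level from the root, left to right within each level.
Level 0: S
Level 1: E, C
Level 2: D, W
Level 3: G
Level 4: J
Level 5: M
Level 6: B
Full level-order sequence: S, E, C, D, W, G, J, M, B.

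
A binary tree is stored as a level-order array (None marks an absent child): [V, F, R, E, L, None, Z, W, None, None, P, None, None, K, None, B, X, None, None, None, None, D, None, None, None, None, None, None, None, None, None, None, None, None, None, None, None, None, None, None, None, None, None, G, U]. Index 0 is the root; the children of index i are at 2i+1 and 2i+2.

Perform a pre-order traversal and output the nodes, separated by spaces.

V F E W B X L P D G U R Z K

Pre-order visits the node, then its left subtree, then its right subtree.
Visit V.
At V: go left to F.
  Visit F.
  At F: go left to E.
    Visit E.
    At E: go left to W.
      Visit W.
      At W: go left to B.
        B is a leaf — visit B.
      At W: go right to X.
        X is a leaf — visit X.
    At E: no right child.
  At F: go right to L.
    Visit L.
    At L: no left child.
    At L: go right to P.
      Visit P.
      At P: go left to D.
        Visit D.
        At D: go left to G.
          G is a leaf — visit G.
        At D: go right to U.
          U is a leaf — visit U.
      At P: no right child.
At V: go right to R.
  Visit R.
  At R: no left child.
  At R: go right to Z.
    Visit Z.
    At Z: go left to K.
      K is a leaf — visit K.
    At Z: no right child.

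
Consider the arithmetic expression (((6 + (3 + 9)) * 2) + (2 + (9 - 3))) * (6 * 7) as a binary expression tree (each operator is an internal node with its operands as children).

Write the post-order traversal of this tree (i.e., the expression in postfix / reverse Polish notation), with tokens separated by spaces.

6 3 9 + + 2 * 2 9 3 - + + 6 7 * *

Post-order on an expression tree gives postfix notation: for each operator, emit left operand, right operand, then the operator.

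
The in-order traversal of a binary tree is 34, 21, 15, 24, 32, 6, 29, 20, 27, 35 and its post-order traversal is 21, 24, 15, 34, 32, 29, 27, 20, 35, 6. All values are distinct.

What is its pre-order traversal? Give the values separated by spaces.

6 32 34 15 21 24 35 20 29 27

The last element of post-order is the root; it splits in-order into left and right subtrees.
Root 6: left subtree has 5 nodes {34, 21, 15, 24, 32}, right has 4 {29, 20, 27, 35}.
  Root 32: left subtree has 4 nodes {34, 21, 15, 24}, right has 0 { }.
    Root 34: left subtree has 0 nodes { }, right has 3 {21, 15, 24}.
      Root 15: left subtree has 1 node {21}, right has 1 {24}.
  Root 35: left subtree has 3 nodes {29, 20, 27}, right has 0 { }.
    Root 20: left subtree has 1 node {29}, right has 1 {27}.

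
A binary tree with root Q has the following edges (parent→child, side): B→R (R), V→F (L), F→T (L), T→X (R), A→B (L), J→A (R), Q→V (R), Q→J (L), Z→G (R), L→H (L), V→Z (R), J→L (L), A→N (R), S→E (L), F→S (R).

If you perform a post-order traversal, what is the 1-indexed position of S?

Post-order visits the left subtree, then the right subtree, then the node.
At Q: go left to J.
  At J: go left to L.
    At L: go left to H.
      H is a leaf — visit H.
    At L: no right child.
    Visit L.
  At J: go right to A.
    At A: go left to B.
      At B: no left child.
      At B: go right to R.
        R is a leaf — visit R.
      Visit B.
    At A: go right to N.
      N is a leaf — visit N.
    Visit A.
  Visit J.
At Q: go right to V.
  At V: go left to F.
    At F: go left to T.
      At T: no left child.
      At T: go right to X.
        X is a leaf — visit X.
      Visit T.
    At F: go right to S.
      At S: go left to E.
        E is a leaf — visit E.
      At S: no right child.
      Visit S.
    Visit F.
  At V: go right to Z.
    At Z: no left child.
    At Z: go right to G.
      G is a leaf — visit G.
    Visit Z.
  Visit V.
Visit Q.
Full post-order sequence: H, L, R, B, N, A, J, X, T, E, S, F, G, Z, V, Q.

11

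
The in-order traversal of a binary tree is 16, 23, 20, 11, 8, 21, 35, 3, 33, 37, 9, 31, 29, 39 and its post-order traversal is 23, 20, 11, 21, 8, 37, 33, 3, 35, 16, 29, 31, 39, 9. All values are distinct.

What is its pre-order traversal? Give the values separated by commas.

The last element of post-order is the root; it splits in-order into left and right subtrees.
Root 9: left subtree has 10 nodes {16, 23, 20, 11, 8, 21, 35, 3, 33, 37}, right has 3 {31, 29, 39}.
  Root 16: left subtree has 0 nodes { }, right has 9 {23, 20, 11, 8, 21, 35, 3, 33, 37}.
    Root 35: left subtree has 5 nodes {23, 20, 11, 8, 21}, right has 3 {3, 33, 37}.
      Root 8: left subtree has 3 nodes {23, 20, 11}, right has 1 {21}.
        Root 11: left subtree has 2 nodes {23, 20}, right has 0 { }.
          Root 20: left subtree has 1 node {23}, right has 0 { }.
      Root 3: left subtree has 0 nodes { }, right has 2 {33, 37}.
        Root 33: left subtree has 0 nodes { }, right has 1 {37}.
  Root 39: left subtree has 2 nodes {31, 29}, right has 0 { }.
    Root 31: left subtree has 0 nodes { }, right has 1 {29}.

9, 16, 35, 8, 11, 20, 23, 21, 3, 33, 37, 39, 31, 29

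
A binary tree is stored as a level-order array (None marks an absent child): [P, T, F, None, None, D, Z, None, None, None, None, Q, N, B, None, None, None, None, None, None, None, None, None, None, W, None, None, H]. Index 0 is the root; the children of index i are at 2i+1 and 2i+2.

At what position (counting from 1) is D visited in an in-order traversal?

In-order visits the left subtree, then the node, then the right subtree.
At P: go left to T.
  T is a leaf — visit T.
Visit P.
At P: go right to F.
  At F: go left to D.
    At D: go left to Q.
      At Q: no left child.
      Visit Q.
      At Q: go right to W.
        W is a leaf — visit W.
    Visit D.
    At D: go right to N.
      N is a leaf — visit N.
  Visit F.
  At F: go right to Z.
    At Z: go left to B.
      At B: go left to H.
        H is a leaf — visit H.
      Visit B.
      At B: no right child.
    Visit Z.
    At Z: no right child.
Full in-order sequence: T, P, Q, W, D, N, F, H, B, Z.

5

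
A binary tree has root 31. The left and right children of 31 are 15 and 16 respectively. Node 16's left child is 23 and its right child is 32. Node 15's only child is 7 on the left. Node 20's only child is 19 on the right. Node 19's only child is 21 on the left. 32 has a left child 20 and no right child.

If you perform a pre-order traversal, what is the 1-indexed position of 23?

Pre-order visits the node, then its left subtree, then its right subtree.
Visit 31.
At 31: go left to 15.
  Visit 15.
  At 15: go left to 7.
    7 is a leaf — visit 7.
  At 15: no right child.
At 31: go right to 16.
  Visit 16.
  At 16: go left to 23.
    23 is a leaf — visit 23.
  At 16: go right to 32.
    Visit 32.
    At 32: go left to 20.
      Visit 20.
      At 20: no left child.
      At 20: go right to 19.
        Visit 19.
        At 19: go left to 21.
          21 is a leaf — visit 21.
        At 19: no right child.
    At 32: no right child.
Full pre-order sequence: 31, 15, 7, 16, 23, 32, 20, 19, 21.

5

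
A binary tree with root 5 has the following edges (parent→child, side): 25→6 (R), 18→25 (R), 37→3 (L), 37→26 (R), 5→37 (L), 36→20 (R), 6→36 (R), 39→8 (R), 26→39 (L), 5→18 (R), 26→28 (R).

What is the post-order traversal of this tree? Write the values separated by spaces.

3 8 39 28 26 37 20 36 6 25 18 5

Post-order visits the left subtree, then the right subtree, then the node.
At 5: go left to 37.
  At 37: go left to 3.
    3 is a leaf — visit 3.
  At 37: go right to 26.
    At 26: go left to 39.
      At 39: no left child.
      At 39: go right to 8.
        8 is a leaf — visit 8.
      Visit 39.
    At 26: go right to 28.
      28 is a leaf — visit 28.
    Visit 26.
  Visit 37.
At 5: go right to 18.
  At 18: no left child.
  At 18: go right to 25.
    At 25: no left child.
    At 25: go right to 6.
      At 6: no left child.
      At 6: go right to 36.
        At 36: no left child.
        At 36: go right to 20.
          20 is a leaf — visit 20.
        Visit 36.
      Visit 6.
    Visit 25.
  Visit 18.
Visit 5.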